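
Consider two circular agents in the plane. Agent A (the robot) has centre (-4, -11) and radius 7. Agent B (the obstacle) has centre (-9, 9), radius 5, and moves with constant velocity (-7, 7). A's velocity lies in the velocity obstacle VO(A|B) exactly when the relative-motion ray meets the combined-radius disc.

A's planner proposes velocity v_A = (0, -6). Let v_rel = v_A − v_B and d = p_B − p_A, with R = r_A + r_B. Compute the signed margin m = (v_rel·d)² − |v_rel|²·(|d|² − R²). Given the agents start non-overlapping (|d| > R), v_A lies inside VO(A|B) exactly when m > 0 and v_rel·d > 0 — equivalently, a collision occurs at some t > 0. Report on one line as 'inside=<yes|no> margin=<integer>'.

d = (-5, 20),  |d|² = 425;  R = 7+5 = 12,  c = 425−12² = 281
v_rel = (7, -13),  |v_rel|² = 218;  v_rel·d = (7)·(-5) + (-13)·(20) = -295
218·t² + 590·t + 281 = 0  ⇒  m = (-295)² − 218·281 = 25767
m = 25767 > 0,  v_rel·d = -295 < 0  ⇒  outside

inside=no margin=25767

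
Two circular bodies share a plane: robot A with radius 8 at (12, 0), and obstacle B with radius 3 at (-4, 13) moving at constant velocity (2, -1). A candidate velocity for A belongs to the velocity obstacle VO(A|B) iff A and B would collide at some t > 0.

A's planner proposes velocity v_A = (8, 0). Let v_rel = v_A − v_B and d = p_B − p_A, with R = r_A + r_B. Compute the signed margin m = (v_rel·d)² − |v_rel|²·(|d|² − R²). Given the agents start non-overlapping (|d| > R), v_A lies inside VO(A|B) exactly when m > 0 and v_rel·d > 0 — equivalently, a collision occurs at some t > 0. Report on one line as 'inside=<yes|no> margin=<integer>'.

d = (-16, 13),  |d|² = 425;  R = 8+3 = 11,  c = 425−11² = 304
v_rel = (6, 1),  |v_rel|² = 37;  v_rel·d = (6)·(-16) + (1)·(13) = -83
37·t² + 166·t + 304 = 0  ⇒  m = (-83)² − 37·304 = -4359
m = -4359 < 0,  v_rel·d = -83 < 0  ⇒  outside

inside=no margin=-4359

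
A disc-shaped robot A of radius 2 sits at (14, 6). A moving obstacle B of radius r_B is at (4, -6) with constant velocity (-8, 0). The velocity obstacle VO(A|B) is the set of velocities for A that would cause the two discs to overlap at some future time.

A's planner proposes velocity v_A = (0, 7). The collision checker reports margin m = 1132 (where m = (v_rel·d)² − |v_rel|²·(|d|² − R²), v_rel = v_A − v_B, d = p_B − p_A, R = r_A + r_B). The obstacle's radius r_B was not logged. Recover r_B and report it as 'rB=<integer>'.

m = 1132
d = (-10, -12);  v_rel = (8, 7),  |v_rel|² = 113
v_rel×d = (8)·(-12) − (7)·(-10) = -26
since m = R²·113 − (-26)²:  R² = (676 + 1132) / 113 = 16
R = √16 = 4  ⇒  r_B = 4 − 2 = 2

rB=2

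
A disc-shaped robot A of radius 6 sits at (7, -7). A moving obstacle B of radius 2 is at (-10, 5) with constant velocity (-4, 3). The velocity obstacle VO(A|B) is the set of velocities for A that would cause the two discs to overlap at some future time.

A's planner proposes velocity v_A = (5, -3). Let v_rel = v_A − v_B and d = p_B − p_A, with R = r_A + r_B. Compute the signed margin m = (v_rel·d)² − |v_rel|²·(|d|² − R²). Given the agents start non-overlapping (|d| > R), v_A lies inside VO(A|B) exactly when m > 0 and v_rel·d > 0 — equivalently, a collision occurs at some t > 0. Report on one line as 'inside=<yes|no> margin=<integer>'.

d = (-17, 12),  |d|² = 433;  R = 6+2 = 8,  c = 433−8² = 369
v_rel = (9, -6),  |v_rel|² = 117;  v_rel·d = (9)·(-17) + (-6)·(12) = -225
117·t² + 450·t + 369 = 0  ⇒  m = (-225)² − 117·369 = 7452
m = 7452 > 0,  v_rel·d = -225 < 0  ⇒  outside

inside=no margin=7452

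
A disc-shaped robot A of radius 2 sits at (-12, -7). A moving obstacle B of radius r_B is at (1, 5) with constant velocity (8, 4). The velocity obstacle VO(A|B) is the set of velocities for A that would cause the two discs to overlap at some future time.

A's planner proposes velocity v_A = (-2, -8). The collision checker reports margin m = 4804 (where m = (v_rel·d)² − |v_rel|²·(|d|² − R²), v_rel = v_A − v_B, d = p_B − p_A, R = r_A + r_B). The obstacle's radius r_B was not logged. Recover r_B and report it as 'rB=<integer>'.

m = 4804
d = (13, 12);  v_rel = (-10, -12),  |v_rel|² = 244
v_rel×d = (-10)·(12) − (-12)·(13) = 36
since m = R²·244 − 36²:  R² = (1296 + 4804) / 244 = 25
R = √25 = 5  ⇒  r_B = 5 − 2 = 3

rB=3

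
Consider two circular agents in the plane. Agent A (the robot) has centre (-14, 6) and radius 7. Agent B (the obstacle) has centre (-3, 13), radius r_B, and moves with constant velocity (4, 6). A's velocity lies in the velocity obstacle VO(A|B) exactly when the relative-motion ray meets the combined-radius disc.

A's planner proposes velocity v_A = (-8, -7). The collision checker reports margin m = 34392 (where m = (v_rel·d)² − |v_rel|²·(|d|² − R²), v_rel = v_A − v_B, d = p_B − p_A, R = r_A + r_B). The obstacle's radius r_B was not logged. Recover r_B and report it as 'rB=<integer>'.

m = 34392
d = (11, 7);  v_rel = (-12, -13),  |v_rel|² = 313
v_rel×d = (-12)·(7) − (-13)·(11) = 59
since m = R²·313 − 59²:  R² = (3481 + 34392) / 313 = 121
R = √121 = 11  ⇒  r_B = 11 − 7 = 4

rB=4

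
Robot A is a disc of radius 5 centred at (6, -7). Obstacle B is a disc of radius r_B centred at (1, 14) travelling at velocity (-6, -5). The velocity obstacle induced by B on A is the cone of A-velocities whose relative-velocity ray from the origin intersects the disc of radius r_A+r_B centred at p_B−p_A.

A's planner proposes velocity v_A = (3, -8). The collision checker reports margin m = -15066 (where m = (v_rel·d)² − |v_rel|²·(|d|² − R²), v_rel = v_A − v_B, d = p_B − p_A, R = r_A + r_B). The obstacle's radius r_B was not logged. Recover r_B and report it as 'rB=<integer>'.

m = -15066
d = (-5, 21);  v_rel = (9, -3),  |v_rel|² = 90
v_rel×d = (9)·(21) − (-3)·(-5) = 174
since m = R²·90 − 174²:  R² = (30276 + -15066) / 90 = 169
R = √169 = 13  ⇒  r_B = 13 − 5 = 8

rB=8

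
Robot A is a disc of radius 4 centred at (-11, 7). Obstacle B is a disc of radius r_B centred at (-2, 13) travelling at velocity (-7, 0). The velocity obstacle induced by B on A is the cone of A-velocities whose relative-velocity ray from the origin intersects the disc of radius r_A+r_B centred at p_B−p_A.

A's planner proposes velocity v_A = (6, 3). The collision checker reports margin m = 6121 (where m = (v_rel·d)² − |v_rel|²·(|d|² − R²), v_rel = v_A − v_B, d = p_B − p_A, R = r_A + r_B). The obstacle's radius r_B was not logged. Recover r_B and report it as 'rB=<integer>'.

m = 6121
d = (9, 6);  v_rel = (13, 3),  |v_rel|² = 178
v_rel×d = (13)·(6) − (3)·(9) = 51
since m = R²·178 − 51²:  R² = (2601 + 6121) / 178 = 49
R = √49 = 7  ⇒  r_B = 7 − 4 = 3

rB=3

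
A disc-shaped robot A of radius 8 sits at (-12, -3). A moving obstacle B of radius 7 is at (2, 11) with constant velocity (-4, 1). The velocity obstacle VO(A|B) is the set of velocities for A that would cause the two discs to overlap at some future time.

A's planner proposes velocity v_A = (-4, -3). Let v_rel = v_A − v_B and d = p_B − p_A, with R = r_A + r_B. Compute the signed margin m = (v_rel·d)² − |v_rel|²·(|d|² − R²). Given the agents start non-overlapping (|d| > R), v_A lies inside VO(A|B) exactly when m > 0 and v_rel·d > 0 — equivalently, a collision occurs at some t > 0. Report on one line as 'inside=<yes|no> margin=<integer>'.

d = (14, 14),  |d|² = 392;  R = 8+7 = 15,  c = 392−15² = 167
v_rel = (0, -4),  |v_rel|² = 16;  v_rel·d = (0)·(14) + (-4)·(14) = -56
16·t² + 112·t + 167 = 0  ⇒  m = (-56)² − 16·167 = 464
m = 464 > 0,  v_rel·d = -56 < 0  ⇒  outside

inside=no margin=464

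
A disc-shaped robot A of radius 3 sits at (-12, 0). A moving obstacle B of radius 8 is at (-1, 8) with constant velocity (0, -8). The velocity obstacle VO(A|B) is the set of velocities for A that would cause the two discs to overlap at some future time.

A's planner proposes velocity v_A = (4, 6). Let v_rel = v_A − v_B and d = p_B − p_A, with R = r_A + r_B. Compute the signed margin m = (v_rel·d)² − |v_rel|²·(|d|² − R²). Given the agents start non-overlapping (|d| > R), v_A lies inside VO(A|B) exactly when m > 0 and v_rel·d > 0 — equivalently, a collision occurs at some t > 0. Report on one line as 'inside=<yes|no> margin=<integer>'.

d = (11, 8),  |d|² = 185;  R = 3+8 = 11,  c = 185−11² = 64
v_rel = (4, 14),  |v_rel|² = 212;  v_rel·d = (4)·(11) + (14)·(8) = 156
212·t² − 312·t + 64 = 0  ⇒  m = 156² − 212·64 = 10768
m = 10768 > 0,  v_rel·d = 156 > 0  ⇒  inside

inside=yes margin=10768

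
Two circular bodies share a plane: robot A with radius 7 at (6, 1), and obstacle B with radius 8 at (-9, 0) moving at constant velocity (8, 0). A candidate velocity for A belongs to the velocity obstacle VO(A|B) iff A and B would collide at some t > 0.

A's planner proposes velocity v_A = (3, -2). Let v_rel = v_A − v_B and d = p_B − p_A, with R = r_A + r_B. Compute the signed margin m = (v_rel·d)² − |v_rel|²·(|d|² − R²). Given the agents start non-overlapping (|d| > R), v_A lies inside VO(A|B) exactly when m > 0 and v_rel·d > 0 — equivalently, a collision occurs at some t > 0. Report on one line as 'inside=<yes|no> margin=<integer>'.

d = (-15, -1),  |d|² = 226;  R = 7+8 = 15,  c = 226−15² = 1
v_rel = (-5, -2),  |v_rel|² = 29;  v_rel·d = (-5)·(-15) + (-2)·(-1) = 77
29·t² − 154·t + 1 = 0  ⇒  m = 77² − 29·1 = 5900
m = 5900 > 0,  v_rel·d = 77 > 0  ⇒  inside

inside=yes margin=5900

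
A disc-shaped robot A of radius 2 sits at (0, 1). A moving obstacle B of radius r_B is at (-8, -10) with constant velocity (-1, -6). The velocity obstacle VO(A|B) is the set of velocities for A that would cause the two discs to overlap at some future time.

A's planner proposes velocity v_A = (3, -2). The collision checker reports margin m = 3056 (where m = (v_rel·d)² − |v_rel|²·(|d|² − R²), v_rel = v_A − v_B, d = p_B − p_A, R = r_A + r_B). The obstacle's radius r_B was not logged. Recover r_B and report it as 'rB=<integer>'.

m = 3056
d = (-8, -11);  v_rel = (4, 4),  |v_rel|² = 32
v_rel×d = (4)·(-11) − (4)·(-8) = -12
since m = R²·32 − (-12)²:  R² = (144 + 3056) / 32 = 100
R = √100 = 10  ⇒  r_B = 10 − 2 = 8

rB=8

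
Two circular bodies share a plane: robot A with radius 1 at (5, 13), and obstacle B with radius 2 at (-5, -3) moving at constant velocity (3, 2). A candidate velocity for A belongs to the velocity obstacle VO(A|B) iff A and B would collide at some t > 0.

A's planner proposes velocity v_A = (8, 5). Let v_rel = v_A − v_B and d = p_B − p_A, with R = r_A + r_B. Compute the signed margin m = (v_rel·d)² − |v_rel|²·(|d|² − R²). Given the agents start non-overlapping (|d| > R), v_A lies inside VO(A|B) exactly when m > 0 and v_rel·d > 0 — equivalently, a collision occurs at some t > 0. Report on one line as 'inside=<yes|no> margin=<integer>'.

d = (-10, -16),  |d|² = 356;  R = 1+2 = 3,  c = 356−3² = 347
v_rel = (5, 3),  |v_rel|² = 34;  v_rel·d = (5)·(-10) + (3)·(-16) = -98
34·t² + 196·t + 347 = 0  ⇒  m = (-98)² − 34·347 = -2194
m = -2194 < 0,  v_rel·d = -98 < 0  ⇒  outside

inside=no margin=-2194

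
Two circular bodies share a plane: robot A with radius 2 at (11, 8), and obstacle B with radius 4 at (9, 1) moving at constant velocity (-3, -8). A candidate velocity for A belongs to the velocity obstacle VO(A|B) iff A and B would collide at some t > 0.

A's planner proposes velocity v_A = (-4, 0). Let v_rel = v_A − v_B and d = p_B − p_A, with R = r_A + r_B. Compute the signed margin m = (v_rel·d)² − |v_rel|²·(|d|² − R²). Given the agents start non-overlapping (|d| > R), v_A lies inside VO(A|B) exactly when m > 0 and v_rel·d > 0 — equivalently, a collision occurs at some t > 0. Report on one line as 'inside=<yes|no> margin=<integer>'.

d = (-2, -7),  |d|² = 53;  R = 2+4 = 6,  c = 53−6² = 17
v_rel = (-1, 8),  |v_rel|² = 65;  v_rel·d = (-1)·(-2) + (8)·(-7) = -54
65·t² + 108·t + 17 = 0  ⇒  m = (-54)² − 65·17 = 1811
m = 1811 > 0,  v_rel·d = -54 < 0  ⇒  outside

inside=no margin=1811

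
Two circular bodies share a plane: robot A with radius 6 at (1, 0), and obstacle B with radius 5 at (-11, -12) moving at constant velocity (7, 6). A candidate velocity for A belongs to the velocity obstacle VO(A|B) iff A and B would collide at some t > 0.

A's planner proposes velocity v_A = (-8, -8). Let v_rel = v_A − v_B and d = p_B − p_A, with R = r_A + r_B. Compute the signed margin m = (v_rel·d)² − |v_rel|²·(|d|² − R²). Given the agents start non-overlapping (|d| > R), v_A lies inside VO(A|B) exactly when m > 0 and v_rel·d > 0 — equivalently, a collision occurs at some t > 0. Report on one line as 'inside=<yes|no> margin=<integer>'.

d = (-12, -12),  |d|² = 288;  R = 6+5 = 11,  c = 288−11² = 167
v_rel = (-15, -14),  |v_rel|² = 421;  v_rel·d = (-15)·(-12) + (-14)·(-12) = 348
421·t² − 696·t + 167 = 0  ⇒  m = 348² − 421·167 = 50797
m = 50797 > 0,  v_rel·d = 348 > 0  ⇒  inside

inside=yes margin=50797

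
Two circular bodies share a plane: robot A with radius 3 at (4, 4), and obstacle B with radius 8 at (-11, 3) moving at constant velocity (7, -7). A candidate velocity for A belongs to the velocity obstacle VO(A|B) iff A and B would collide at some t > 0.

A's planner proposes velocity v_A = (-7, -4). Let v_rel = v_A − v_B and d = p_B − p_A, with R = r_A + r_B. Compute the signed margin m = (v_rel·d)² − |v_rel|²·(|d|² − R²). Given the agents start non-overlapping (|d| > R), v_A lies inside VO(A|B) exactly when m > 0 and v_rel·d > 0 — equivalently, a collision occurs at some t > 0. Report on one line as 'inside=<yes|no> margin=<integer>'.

d = (-15, -1),  |d|² = 226;  R = 3+8 = 11,  c = 226−11² = 105
v_rel = (-14, 3),  |v_rel|² = 205;  v_rel·d = (-14)·(-15) + (3)·(-1) = 207
205·t² − 414·t + 105 = 0  ⇒  m = 207² − 205·105 = 21324
m = 21324 > 0,  v_rel·d = 207 > 0  ⇒  inside

inside=yes margin=21324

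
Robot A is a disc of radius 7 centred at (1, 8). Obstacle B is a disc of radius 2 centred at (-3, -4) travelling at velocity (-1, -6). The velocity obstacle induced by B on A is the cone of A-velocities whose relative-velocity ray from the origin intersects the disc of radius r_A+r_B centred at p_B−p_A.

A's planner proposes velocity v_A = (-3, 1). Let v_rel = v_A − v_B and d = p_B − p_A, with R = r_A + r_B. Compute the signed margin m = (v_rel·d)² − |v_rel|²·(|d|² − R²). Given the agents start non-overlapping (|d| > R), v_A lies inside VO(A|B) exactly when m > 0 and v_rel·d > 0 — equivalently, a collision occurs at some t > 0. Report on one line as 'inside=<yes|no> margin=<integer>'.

d = (-4, -12),  |d|² = 160;  R = 7+2 = 9,  c = 160−9² = 79
v_rel = (-2, 7),  |v_rel|² = 53;  v_rel·d = (-2)·(-4) + (7)·(-12) = -76
53·t² + 152·t + 79 = 0  ⇒  m = (-76)² − 53·79 = 1589
m = 1589 > 0,  v_rel·d = -76 < 0  ⇒  outside

inside=no margin=1589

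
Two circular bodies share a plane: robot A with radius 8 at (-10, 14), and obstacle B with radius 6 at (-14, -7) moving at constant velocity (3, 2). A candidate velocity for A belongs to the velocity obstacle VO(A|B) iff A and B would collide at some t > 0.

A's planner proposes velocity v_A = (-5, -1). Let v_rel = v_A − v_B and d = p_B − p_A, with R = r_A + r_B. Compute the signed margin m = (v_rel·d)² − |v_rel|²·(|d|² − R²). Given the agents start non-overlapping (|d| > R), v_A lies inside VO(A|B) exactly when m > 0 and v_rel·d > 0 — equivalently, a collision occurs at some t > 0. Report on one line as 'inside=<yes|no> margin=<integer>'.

d = (-4, -21),  |d|² = 457;  R = 8+6 = 14,  c = 457−14² = 261
v_rel = (-8, -3),  |v_rel|² = 73;  v_rel·d = (-8)·(-4) + (-3)·(-21) = 95
73·t² − 190·t + 261 = 0  ⇒  m = 95² − 73·261 = -10028
m = -10028 < 0,  v_rel·d = 95 > 0  ⇒  outside

inside=no margin=-10028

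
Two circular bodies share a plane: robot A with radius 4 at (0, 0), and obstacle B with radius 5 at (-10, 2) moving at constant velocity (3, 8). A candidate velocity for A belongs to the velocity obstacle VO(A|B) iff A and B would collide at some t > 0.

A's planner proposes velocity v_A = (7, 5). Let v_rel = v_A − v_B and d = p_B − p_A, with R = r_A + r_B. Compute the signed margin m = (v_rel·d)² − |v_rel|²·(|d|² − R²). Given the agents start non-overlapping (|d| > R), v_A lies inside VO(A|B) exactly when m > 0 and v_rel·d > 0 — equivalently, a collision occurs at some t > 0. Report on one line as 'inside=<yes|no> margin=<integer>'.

d = (-10, 2),  |d|² = 104;  R = 4+5 = 9,  c = 104−9² = 23
v_rel = (4, -3),  |v_rel|² = 25;  v_rel·d = (4)·(-10) + (-3)·(2) = -46
25·t² + 92·t + 23 = 0  ⇒  m = (-46)² − 25·23 = 1541
m = 1541 > 0,  v_rel·d = -46 < 0  ⇒  outside

inside=no margin=1541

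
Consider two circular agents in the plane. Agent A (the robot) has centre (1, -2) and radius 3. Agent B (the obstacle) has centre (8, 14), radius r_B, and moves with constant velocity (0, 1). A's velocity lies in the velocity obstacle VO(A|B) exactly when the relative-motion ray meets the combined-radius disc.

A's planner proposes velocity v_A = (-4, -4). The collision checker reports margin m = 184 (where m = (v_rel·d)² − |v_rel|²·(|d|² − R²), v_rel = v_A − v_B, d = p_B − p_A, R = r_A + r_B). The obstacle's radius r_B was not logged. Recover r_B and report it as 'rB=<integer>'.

m = 184
d = (7, 16);  v_rel = (-4, -5),  |v_rel|² = 41
v_rel×d = (-4)·(16) − (-5)·(7) = -29
since m = R²·41 − (-29)²:  R² = (841 + 184) / 41 = 25
R = √25 = 5  ⇒  r_B = 5 − 3 = 2

rB=2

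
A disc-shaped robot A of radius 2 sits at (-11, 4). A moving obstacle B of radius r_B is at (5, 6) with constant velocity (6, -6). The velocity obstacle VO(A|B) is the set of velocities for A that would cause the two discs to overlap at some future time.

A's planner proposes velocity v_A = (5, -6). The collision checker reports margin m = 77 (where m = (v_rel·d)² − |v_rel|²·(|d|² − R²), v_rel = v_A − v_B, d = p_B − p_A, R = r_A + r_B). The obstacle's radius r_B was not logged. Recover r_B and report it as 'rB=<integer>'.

m = 77
d = (16, 2);  v_rel = (-1, 0),  |v_rel|² = 1
v_rel×d = (-1)·(2) − (0)·(16) = -2
since m = R²·1 − (-2)²:  R² = (4 + 77) / 1 = 81
R = √81 = 9  ⇒  r_B = 9 − 2 = 7

rB=7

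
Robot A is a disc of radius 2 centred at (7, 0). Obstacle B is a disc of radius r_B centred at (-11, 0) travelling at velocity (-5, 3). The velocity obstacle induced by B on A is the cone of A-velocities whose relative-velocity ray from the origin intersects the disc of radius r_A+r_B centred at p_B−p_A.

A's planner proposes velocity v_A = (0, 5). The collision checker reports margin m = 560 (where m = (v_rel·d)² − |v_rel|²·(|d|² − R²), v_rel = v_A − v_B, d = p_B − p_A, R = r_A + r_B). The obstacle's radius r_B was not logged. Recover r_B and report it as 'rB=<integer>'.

m = 560
d = (-18, 0);  v_rel = (5, 2),  |v_rel|² = 29
v_rel×d = (5)·(0) − (2)·(-18) = 36
since m = R²·29 − 36²:  R² = (1296 + 560) / 29 = 64
R = √64 = 8  ⇒  r_B = 8 − 2 = 6

rB=6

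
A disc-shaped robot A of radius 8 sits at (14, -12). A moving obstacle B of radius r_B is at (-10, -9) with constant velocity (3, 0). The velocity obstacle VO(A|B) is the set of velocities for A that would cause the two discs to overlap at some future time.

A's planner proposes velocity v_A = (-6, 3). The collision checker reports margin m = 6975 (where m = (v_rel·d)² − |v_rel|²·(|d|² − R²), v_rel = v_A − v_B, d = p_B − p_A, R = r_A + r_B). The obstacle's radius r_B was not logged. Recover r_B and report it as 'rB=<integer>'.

m = 6975
d = (-24, 3);  v_rel = (-9, 3),  |v_rel|² = 90
v_rel×d = (-9)·(3) − (3)·(-24) = 45
since m = R²·90 − 45²:  R² = (2025 + 6975) / 90 = 100
R = √100 = 10  ⇒  r_B = 10 − 8 = 2

rB=2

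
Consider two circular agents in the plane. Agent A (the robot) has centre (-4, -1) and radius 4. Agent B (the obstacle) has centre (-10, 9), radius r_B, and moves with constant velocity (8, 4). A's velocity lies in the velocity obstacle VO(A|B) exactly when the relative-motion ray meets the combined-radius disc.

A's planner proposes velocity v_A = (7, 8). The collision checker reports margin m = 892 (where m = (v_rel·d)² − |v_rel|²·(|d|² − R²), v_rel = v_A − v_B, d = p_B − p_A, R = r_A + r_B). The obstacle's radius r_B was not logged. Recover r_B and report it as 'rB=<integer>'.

m = 892
d = (-6, 10);  v_rel = (-1, 4),  |v_rel|² = 17
v_rel×d = (-1)·(10) − (4)·(-6) = 14
since m = R²·17 − 14²:  R² = (196 + 892) / 17 = 64
R = √64 = 8  ⇒  r_B = 8 − 4 = 4

rB=4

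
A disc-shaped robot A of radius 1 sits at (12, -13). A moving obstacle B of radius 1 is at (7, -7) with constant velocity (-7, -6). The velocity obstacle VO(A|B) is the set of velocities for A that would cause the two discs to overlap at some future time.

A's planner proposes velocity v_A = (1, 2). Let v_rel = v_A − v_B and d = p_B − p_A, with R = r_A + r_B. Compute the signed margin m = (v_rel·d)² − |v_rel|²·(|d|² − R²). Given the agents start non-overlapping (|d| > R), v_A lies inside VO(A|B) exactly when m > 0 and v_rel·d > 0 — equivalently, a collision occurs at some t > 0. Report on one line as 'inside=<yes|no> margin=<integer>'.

d = (-5, 6),  |d|² = 61;  R = 1+1 = 2,  c = 61−2² = 57
v_rel = (8, 8),  |v_rel|² = 128;  v_rel·d = (8)·(-5) + (8)·(6) = 8
128·t² − 16·t + 57 = 0  ⇒  m = 8² − 128·57 = -7232
m = -7232 < 0,  v_rel·d = 8 > 0  ⇒  outside

inside=no margin=-7232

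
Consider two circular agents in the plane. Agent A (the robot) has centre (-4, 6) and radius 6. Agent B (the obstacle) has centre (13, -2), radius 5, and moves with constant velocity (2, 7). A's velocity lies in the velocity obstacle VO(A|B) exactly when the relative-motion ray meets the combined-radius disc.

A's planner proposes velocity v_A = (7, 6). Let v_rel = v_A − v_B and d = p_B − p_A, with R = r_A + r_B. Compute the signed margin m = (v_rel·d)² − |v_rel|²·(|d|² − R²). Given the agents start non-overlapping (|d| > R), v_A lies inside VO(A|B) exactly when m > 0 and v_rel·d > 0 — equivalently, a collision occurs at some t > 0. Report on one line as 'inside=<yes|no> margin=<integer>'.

d = (17, -8),  |d|² = 353;  R = 6+5 = 11,  c = 353−11² = 232
v_rel = (5, -1),  |v_rel|² = 26;  v_rel·d = (5)·(17) + (-1)·(-8) = 93
26·t² − 186·t + 232 = 0  ⇒  m = 93² − 26·232 = 2617
m = 2617 > 0,  v_rel·d = 93 > 0  ⇒  inside

inside=yes margin=2617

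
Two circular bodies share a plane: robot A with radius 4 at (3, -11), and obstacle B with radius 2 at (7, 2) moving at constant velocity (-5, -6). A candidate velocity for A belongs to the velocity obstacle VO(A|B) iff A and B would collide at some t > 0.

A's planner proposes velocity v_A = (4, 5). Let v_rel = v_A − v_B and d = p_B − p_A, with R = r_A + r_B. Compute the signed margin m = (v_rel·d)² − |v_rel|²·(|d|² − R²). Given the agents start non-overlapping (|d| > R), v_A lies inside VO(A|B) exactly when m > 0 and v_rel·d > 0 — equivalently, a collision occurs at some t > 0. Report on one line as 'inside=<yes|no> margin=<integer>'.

d = (4, 13),  |d|² = 185;  R = 4+2 = 6,  c = 185−6² = 149
v_rel = (9, 11),  |v_rel|² = 202;  v_rel·d = (9)·(4) + (11)·(13) = 179
202·t² − 358·t + 149 = 0  ⇒  m = 179² − 202·149 = 1943
m = 1943 > 0,  v_rel·d = 179 > 0  ⇒  inside

inside=yes margin=1943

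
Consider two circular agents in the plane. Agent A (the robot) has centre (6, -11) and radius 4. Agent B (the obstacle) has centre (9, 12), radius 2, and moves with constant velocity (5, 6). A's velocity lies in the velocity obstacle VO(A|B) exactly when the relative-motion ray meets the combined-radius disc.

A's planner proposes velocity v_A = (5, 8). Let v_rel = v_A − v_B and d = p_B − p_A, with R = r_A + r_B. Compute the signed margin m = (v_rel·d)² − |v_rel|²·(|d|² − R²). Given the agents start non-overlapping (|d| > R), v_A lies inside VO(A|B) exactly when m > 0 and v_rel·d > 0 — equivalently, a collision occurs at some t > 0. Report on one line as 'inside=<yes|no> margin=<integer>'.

d = (3, 23),  |d|² = 538;  R = 4+2 = 6,  c = 538−6² = 502
v_rel = (0, 2),  |v_rel|² = 4;  v_rel·d = (0)·(3) + (2)·(23) = 46
4·t² − 92·t + 502 = 0  ⇒  m = 46² − 4·502 = 108
m = 108 > 0,  v_rel·d = 46 > 0  ⇒  inside

inside=yes margin=108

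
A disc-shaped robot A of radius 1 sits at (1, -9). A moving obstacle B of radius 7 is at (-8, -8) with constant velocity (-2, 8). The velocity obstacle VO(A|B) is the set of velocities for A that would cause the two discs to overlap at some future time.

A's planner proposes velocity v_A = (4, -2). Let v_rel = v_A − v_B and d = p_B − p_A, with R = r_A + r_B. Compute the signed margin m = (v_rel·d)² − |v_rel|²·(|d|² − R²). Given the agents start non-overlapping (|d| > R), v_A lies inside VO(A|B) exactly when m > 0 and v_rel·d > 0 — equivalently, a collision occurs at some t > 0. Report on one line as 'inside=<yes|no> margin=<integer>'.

d = (-9, 1),  |d|² = 82;  R = 1+7 = 8,  c = 82−8² = 18
v_rel = (6, -10),  |v_rel|² = 136;  v_rel·d = (6)·(-9) + (-10)·(1) = -64
136·t² + 128·t + 18 = 0  ⇒  m = (-64)² − 136·18 = 1648
m = 1648 > 0,  v_rel·d = -64 < 0  ⇒  outside

inside=no margin=1648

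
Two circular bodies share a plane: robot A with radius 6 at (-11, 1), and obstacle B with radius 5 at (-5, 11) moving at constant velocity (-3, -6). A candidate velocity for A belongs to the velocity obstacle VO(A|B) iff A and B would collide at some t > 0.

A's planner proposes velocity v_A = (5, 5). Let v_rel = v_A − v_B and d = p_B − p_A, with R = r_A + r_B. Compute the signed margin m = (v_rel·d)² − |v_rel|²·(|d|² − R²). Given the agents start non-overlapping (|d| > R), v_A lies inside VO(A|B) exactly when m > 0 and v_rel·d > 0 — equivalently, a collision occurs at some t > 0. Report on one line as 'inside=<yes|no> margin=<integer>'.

d = (6, 10),  |d|² = 136;  R = 6+5 = 11,  c = 136−11² = 15
v_rel = (8, 11),  |v_rel|² = 185;  v_rel·d = (8)·(6) + (11)·(10) = 158
185·t² − 316·t + 15 = 0  ⇒  m = 158² − 185·15 = 22189
m = 22189 > 0,  v_rel·d = 158 > 0  ⇒  inside

inside=yes margin=22189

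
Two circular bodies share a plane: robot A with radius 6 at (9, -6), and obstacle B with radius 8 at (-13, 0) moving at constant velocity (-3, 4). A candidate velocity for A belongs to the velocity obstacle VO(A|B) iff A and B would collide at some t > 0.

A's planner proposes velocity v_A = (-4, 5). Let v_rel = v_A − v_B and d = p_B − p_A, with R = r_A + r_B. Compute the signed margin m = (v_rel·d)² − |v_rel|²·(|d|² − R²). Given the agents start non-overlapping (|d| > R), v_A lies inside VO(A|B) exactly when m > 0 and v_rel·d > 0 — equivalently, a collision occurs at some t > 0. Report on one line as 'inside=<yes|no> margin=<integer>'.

d = (-22, 6),  |d|² = 520;  R = 6+8 = 14,  c = 520−14² = 324
v_rel = (-1, 1),  |v_rel|² = 2;  v_rel·d = (-1)·(-22) + (1)·(6) = 28
2·t² − 56·t + 324 = 0  ⇒  m = 28² − 2·324 = 136
m = 136 > 0,  v_rel·d = 28 > 0  ⇒  inside

inside=yes margin=136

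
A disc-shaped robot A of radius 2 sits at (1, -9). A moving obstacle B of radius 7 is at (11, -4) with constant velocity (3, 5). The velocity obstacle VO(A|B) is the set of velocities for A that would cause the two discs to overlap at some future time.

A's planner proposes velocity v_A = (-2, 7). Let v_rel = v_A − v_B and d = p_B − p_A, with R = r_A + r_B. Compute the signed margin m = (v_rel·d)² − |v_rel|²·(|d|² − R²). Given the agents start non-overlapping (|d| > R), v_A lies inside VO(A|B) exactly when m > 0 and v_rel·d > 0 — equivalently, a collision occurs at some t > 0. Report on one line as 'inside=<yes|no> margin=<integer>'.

d = (10, 5),  |d|² = 125;  R = 2+7 = 9,  c = 125−9² = 44
v_rel = (-5, 2),  |v_rel|² = 29;  v_rel·d = (-5)·(10) + (2)·(5) = -40
29·t² + 80·t + 44 = 0  ⇒  m = (-40)² − 29·44 = 324
m = 324 > 0,  v_rel·d = -40 < 0  ⇒  outside

inside=no margin=324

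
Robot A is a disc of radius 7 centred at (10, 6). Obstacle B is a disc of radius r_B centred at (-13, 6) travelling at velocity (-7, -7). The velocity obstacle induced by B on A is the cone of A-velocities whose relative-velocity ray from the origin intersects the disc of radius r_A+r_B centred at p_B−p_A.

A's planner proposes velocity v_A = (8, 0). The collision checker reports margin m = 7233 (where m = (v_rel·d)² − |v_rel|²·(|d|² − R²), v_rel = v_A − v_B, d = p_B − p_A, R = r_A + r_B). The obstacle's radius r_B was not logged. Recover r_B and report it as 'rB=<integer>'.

m = 7233
d = (-23, 0);  v_rel = (15, 7),  |v_rel|² = 274
v_rel×d = (15)·(0) − (7)·(-23) = 161
since m = R²·274 − 161²:  R² = (25921 + 7233) / 274 = 121
R = √121 = 11  ⇒  r_B = 11 − 7 = 4

rB=4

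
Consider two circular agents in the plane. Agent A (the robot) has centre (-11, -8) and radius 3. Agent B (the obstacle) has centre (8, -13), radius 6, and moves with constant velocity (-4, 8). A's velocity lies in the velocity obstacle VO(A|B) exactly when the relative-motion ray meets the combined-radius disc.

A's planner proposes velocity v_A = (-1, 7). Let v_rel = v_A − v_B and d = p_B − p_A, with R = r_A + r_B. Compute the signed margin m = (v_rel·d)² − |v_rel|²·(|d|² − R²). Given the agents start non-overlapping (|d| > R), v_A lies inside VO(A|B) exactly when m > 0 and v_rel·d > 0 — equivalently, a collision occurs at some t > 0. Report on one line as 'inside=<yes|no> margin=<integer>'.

d = (19, -5),  |d|² = 386;  R = 3+6 = 9,  c = 386−9² = 305
v_rel = (3, -1),  |v_rel|² = 10;  v_rel·d = (3)·(19) + (-1)·(-5) = 62
10·t² − 124·t + 305 = 0  ⇒  m = 62² − 10·305 = 794
m = 794 > 0,  v_rel·d = 62 > 0  ⇒  inside

inside=yes margin=794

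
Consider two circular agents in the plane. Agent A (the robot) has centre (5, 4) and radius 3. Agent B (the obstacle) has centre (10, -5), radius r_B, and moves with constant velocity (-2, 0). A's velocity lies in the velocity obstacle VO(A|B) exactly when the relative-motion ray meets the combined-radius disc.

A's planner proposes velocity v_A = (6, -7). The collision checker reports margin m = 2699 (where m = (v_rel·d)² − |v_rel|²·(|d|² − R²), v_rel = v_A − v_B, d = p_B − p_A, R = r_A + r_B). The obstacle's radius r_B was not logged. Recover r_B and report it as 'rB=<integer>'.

m = 2699
d = (5, -9);  v_rel = (8, -7),  |v_rel|² = 113
v_rel×d = (8)·(-9) − (-7)·(5) = -37
since m = R²·113 − (-37)²:  R² = (1369 + 2699) / 113 = 36
R = √36 = 6  ⇒  r_B = 6 − 3 = 3

rB=3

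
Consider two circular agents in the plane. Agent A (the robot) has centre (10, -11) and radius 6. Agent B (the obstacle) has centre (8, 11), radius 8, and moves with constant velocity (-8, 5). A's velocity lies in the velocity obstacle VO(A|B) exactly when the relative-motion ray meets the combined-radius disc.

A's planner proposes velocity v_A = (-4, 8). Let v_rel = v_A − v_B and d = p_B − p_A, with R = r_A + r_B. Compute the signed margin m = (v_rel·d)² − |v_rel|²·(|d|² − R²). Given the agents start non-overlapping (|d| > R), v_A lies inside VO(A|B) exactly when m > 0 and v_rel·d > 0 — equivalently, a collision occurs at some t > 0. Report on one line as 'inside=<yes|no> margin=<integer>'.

d = (-2, 22),  |d|² = 488;  R = 6+8 = 14,  c = 488−14² = 292
v_rel = (4, 3),  |v_rel|² = 25;  v_rel·d = (4)·(-2) + (3)·(22) = 58
25·t² − 116·t + 292 = 0  ⇒  m = 58² − 25·292 = -3936
m = -3936 < 0,  v_rel·d = 58 > 0  ⇒  outside

inside=no margin=-3936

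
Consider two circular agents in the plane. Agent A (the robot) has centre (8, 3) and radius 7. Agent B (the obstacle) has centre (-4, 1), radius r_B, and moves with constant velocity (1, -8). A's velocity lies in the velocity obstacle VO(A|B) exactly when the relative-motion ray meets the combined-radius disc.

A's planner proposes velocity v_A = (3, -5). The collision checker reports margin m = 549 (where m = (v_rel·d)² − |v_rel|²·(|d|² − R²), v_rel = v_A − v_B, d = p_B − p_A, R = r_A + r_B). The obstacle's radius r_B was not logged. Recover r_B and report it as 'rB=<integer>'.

m = 549
d = (-12, -2);  v_rel = (2, 3),  |v_rel|² = 13
v_rel×d = (2)·(-2) − (3)·(-12) = 32
since m = R²·13 − 32²:  R² = (1024 + 549) / 13 = 121
R = √121 = 11  ⇒  r_B = 11 − 7 = 4

rB=4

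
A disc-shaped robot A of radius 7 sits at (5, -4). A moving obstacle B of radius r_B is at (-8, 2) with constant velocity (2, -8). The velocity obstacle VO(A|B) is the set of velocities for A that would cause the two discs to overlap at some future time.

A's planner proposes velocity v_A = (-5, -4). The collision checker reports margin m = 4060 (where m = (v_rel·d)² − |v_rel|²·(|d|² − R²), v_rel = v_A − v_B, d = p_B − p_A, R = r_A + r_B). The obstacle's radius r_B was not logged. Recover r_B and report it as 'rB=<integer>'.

m = 4060
d = (-13, 6);  v_rel = (-7, 4),  |v_rel|² = 65
v_rel×d = (-7)·(6) − (4)·(-13) = 10
since m = R²·65 − 10²:  R² = (100 + 4060) / 65 = 64
R = √64 = 8  ⇒  r_B = 8 − 7 = 1

rB=1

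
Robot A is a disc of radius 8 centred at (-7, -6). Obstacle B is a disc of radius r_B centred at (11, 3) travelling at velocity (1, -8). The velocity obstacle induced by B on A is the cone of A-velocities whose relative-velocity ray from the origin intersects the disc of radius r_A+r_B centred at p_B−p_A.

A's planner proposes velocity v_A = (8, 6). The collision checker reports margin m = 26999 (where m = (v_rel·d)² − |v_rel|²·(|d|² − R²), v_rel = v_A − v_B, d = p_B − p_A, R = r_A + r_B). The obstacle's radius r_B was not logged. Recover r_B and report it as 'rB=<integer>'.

m = 26999
d = (18, 9);  v_rel = (7, 14),  |v_rel|² = 245
v_rel×d = (7)·(9) − (14)·(18) = -189
since m = R²·245 − (-189)²:  R² = (35721 + 26999) / 245 = 256
R = √256 = 16  ⇒  r_B = 16 − 8 = 8

rB=8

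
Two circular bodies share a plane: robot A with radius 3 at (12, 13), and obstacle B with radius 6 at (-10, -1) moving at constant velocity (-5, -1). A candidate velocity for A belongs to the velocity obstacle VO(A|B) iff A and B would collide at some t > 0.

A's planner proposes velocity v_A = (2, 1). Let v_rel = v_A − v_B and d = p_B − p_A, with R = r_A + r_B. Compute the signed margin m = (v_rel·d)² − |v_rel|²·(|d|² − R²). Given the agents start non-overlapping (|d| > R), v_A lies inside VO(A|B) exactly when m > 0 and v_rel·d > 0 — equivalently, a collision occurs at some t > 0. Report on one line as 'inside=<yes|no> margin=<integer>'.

d = (-22, -14),  |d|² = 680;  R = 3+6 = 9,  c = 680−9² = 599
v_rel = (7, 2),  |v_rel|² = 53;  v_rel·d = (7)·(-22) + (2)·(-14) = -182
53·t² + 364·t + 599 = 0  ⇒  m = (-182)² − 53·599 = 1377
m = 1377 > 0,  v_rel·d = -182 < 0  ⇒  outside

inside=no margin=1377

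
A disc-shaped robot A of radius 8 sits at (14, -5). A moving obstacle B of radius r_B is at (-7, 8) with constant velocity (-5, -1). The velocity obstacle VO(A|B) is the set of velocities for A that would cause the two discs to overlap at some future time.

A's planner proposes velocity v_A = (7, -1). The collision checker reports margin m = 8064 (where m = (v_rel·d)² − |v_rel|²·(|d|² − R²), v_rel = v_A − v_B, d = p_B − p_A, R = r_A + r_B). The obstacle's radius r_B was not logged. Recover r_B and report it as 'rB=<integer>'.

m = 8064
d = (-21, 13);  v_rel = (12, 0),  |v_rel|² = 144
v_rel×d = (12)·(13) − (0)·(-21) = 156
since m = R²·144 − 156²:  R² = (24336 + 8064) / 144 = 225
R = √225 = 15  ⇒  r_B = 15 − 8 = 7

rB=7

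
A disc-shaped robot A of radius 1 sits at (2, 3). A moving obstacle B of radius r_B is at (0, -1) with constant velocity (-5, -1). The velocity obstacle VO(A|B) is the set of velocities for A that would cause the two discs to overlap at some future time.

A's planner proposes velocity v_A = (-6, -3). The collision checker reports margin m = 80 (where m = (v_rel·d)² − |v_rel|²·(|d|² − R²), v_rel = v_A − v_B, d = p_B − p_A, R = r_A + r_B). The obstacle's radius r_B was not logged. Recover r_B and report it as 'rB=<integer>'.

m = 80
d = (-2, -4);  v_rel = (-1, -2),  |v_rel|² = 5
v_rel×d = (-1)·(-4) − (-2)·(-2) = 0
since m = R²·5 − 0²:  R² = (0 + 80) / 5 = 16
R = √16 = 4  ⇒  r_B = 4 − 1 = 3

rB=3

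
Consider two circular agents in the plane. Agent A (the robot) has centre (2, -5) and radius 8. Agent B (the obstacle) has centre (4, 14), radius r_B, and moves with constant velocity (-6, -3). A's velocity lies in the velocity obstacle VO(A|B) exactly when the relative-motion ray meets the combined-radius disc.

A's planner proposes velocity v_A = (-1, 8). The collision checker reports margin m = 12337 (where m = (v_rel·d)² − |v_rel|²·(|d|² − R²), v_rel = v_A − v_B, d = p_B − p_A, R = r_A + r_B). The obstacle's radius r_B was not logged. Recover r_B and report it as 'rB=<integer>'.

m = 12337
d = (2, 19);  v_rel = (5, 11),  |v_rel|² = 146
v_rel×d = (5)·(19) − (11)·(2) = 73
since m = R²·146 − 73²:  R² = (5329 + 12337) / 146 = 121
R = √121 = 11  ⇒  r_B = 11 − 8 = 3

rB=3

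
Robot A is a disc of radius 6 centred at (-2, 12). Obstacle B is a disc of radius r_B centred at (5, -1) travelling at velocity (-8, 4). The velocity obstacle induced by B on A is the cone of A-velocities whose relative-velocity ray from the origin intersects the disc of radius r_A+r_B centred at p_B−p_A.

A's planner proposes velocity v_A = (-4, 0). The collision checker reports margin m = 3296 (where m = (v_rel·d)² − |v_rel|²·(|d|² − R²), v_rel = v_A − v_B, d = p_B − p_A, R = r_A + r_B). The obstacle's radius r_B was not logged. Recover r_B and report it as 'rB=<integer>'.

m = 3296
d = (7, -13);  v_rel = (4, -4),  |v_rel|² = 32
v_rel×d = (4)·(-13) − (-4)·(7) = -24
since m = R²·32 − (-24)²:  R² = (576 + 3296) / 32 = 121
R = √121 = 11  ⇒  r_B = 11 − 6 = 5

rB=5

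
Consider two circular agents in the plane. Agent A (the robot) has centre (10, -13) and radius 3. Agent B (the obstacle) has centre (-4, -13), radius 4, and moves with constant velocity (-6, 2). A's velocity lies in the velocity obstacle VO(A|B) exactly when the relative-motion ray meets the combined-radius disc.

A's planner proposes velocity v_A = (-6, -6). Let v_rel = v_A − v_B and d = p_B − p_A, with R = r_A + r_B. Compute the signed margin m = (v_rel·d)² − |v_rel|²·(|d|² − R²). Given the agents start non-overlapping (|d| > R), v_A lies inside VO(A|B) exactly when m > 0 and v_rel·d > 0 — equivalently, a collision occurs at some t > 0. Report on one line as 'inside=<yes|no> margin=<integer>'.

d = (-14, 0),  |d|² = 196;  R = 3+4 = 7,  c = 196−7² = 147
v_rel = (0, -8),  |v_rel|² = 64;  v_rel·d = (0)·(-14) + (-8)·(0) = 0
64·t² − 0·t + 147 = 0  ⇒  m = 0² − 64·147 = -9408
m = -9408 < 0,  v_rel·d = 0 = 0  ⇒  outside

inside=no margin=-9408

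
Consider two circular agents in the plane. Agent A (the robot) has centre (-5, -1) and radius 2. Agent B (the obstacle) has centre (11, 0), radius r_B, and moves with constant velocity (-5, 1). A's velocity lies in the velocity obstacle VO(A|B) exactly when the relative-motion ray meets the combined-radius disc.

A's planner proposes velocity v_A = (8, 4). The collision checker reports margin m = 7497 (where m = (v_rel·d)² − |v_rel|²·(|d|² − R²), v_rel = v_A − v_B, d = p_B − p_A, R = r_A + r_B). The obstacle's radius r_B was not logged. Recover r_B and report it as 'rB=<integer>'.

m = 7497
d = (16, 1);  v_rel = (13, 3),  |v_rel|² = 178
v_rel×d = (13)·(1) − (3)·(16) = -35
since m = R²·178 − (-35)²:  R² = (1225 + 7497) / 178 = 49
R = √49 = 7  ⇒  r_B = 7 − 2 = 5

rB=5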